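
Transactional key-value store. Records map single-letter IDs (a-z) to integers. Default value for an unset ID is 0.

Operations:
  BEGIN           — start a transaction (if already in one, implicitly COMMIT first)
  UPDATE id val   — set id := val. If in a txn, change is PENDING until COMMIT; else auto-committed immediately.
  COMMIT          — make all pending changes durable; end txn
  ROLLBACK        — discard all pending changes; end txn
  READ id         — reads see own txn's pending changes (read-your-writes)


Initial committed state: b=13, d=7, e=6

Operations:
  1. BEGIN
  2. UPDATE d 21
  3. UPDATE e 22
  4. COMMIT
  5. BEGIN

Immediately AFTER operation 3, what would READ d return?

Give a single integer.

Answer: 21

Derivation:
Initial committed: {b=13, d=7, e=6}
Op 1: BEGIN: in_txn=True, pending={}
Op 2: UPDATE d=21 (pending; pending now {d=21})
Op 3: UPDATE e=22 (pending; pending now {d=21, e=22})
After op 3: visible(d) = 21 (pending={d=21, e=22}, committed={b=13, d=7, e=6})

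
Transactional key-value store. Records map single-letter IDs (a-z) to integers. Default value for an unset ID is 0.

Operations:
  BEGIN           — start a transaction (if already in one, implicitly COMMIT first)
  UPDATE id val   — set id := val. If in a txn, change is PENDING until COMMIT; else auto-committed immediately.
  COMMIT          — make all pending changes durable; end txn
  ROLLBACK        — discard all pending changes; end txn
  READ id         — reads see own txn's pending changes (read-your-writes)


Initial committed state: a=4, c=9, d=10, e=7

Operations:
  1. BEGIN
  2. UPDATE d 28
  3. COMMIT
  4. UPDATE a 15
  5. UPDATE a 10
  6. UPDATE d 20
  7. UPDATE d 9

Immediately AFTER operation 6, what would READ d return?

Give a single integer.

Answer: 20

Derivation:
Initial committed: {a=4, c=9, d=10, e=7}
Op 1: BEGIN: in_txn=True, pending={}
Op 2: UPDATE d=28 (pending; pending now {d=28})
Op 3: COMMIT: merged ['d'] into committed; committed now {a=4, c=9, d=28, e=7}
Op 4: UPDATE a=15 (auto-commit; committed a=15)
Op 5: UPDATE a=10 (auto-commit; committed a=10)
Op 6: UPDATE d=20 (auto-commit; committed d=20)
After op 6: visible(d) = 20 (pending={}, committed={a=10, c=9, d=20, e=7})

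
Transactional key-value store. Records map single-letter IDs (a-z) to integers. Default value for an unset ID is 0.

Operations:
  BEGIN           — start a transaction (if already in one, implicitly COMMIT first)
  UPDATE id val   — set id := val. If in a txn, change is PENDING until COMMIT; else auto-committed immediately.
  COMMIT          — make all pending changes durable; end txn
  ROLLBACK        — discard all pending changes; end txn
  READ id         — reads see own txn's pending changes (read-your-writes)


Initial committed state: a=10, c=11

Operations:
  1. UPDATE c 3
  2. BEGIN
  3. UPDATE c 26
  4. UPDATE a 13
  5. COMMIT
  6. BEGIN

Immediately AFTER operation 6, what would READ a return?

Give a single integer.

Answer: 13

Derivation:
Initial committed: {a=10, c=11}
Op 1: UPDATE c=3 (auto-commit; committed c=3)
Op 2: BEGIN: in_txn=True, pending={}
Op 3: UPDATE c=26 (pending; pending now {c=26})
Op 4: UPDATE a=13 (pending; pending now {a=13, c=26})
Op 5: COMMIT: merged ['a', 'c'] into committed; committed now {a=13, c=26}
Op 6: BEGIN: in_txn=True, pending={}
After op 6: visible(a) = 13 (pending={}, committed={a=13, c=26})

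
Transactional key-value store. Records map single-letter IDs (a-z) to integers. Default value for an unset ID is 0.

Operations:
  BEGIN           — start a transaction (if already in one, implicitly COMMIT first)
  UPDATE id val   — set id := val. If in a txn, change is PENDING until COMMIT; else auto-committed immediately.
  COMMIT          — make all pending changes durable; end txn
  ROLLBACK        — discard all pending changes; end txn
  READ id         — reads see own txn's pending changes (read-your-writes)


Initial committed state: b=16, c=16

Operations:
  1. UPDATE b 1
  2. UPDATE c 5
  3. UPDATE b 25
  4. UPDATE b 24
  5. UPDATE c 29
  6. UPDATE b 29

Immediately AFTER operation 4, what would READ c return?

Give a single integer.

Initial committed: {b=16, c=16}
Op 1: UPDATE b=1 (auto-commit; committed b=1)
Op 2: UPDATE c=5 (auto-commit; committed c=5)
Op 3: UPDATE b=25 (auto-commit; committed b=25)
Op 4: UPDATE b=24 (auto-commit; committed b=24)
After op 4: visible(c) = 5 (pending={}, committed={b=24, c=5})

Answer: 5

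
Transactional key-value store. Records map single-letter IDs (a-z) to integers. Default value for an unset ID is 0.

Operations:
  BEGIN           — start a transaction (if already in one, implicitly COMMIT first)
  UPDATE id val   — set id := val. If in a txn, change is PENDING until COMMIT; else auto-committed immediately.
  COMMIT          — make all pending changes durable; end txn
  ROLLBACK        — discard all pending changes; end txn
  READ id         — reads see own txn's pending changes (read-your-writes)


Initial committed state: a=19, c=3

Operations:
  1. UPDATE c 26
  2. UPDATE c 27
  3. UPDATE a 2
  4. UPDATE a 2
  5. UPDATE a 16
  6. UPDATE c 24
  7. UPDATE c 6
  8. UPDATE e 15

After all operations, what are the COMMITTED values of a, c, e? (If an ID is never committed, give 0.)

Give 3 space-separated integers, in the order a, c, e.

Initial committed: {a=19, c=3}
Op 1: UPDATE c=26 (auto-commit; committed c=26)
Op 2: UPDATE c=27 (auto-commit; committed c=27)
Op 3: UPDATE a=2 (auto-commit; committed a=2)
Op 4: UPDATE a=2 (auto-commit; committed a=2)
Op 5: UPDATE a=16 (auto-commit; committed a=16)
Op 6: UPDATE c=24 (auto-commit; committed c=24)
Op 7: UPDATE c=6 (auto-commit; committed c=6)
Op 8: UPDATE e=15 (auto-commit; committed e=15)
Final committed: {a=16, c=6, e=15}

Answer: 16 6 15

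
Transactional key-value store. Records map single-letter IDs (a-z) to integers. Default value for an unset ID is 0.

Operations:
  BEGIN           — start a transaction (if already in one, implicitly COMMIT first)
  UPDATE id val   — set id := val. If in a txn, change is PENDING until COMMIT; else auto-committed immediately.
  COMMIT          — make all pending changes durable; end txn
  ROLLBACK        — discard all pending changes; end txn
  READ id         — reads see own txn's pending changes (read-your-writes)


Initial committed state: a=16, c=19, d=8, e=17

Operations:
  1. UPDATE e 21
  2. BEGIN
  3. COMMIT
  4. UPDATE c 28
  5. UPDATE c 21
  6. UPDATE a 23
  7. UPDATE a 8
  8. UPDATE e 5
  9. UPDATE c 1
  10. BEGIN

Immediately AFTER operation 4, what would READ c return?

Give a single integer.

Initial committed: {a=16, c=19, d=8, e=17}
Op 1: UPDATE e=21 (auto-commit; committed e=21)
Op 2: BEGIN: in_txn=True, pending={}
Op 3: COMMIT: merged [] into committed; committed now {a=16, c=19, d=8, e=21}
Op 4: UPDATE c=28 (auto-commit; committed c=28)
After op 4: visible(c) = 28 (pending={}, committed={a=16, c=28, d=8, e=21})

Answer: 28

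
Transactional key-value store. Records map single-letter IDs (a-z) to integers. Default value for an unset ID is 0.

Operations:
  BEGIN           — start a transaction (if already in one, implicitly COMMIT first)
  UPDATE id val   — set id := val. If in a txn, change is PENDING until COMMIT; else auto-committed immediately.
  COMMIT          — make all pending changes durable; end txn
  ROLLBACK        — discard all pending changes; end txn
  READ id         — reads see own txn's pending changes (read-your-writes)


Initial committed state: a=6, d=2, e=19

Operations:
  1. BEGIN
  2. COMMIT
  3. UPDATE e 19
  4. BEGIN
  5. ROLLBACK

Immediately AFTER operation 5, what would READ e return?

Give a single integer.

Answer: 19

Derivation:
Initial committed: {a=6, d=2, e=19}
Op 1: BEGIN: in_txn=True, pending={}
Op 2: COMMIT: merged [] into committed; committed now {a=6, d=2, e=19}
Op 3: UPDATE e=19 (auto-commit; committed e=19)
Op 4: BEGIN: in_txn=True, pending={}
Op 5: ROLLBACK: discarded pending []; in_txn=False
After op 5: visible(e) = 19 (pending={}, committed={a=6, d=2, e=19})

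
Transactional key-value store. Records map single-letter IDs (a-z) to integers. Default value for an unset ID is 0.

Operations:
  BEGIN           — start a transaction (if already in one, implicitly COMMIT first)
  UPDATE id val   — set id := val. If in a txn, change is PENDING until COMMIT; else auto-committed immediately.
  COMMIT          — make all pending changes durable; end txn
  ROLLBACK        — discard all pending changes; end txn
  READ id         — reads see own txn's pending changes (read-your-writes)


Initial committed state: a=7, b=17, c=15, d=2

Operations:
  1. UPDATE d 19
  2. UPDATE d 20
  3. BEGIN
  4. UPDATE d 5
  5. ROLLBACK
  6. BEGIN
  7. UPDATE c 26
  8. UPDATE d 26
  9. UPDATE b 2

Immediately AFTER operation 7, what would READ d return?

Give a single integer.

Answer: 20

Derivation:
Initial committed: {a=7, b=17, c=15, d=2}
Op 1: UPDATE d=19 (auto-commit; committed d=19)
Op 2: UPDATE d=20 (auto-commit; committed d=20)
Op 3: BEGIN: in_txn=True, pending={}
Op 4: UPDATE d=5 (pending; pending now {d=5})
Op 5: ROLLBACK: discarded pending ['d']; in_txn=False
Op 6: BEGIN: in_txn=True, pending={}
Op 7: UPDATE c=26 (pending; pending now {c=26})
After op 7: visible(d) = 20 (pending={c=26}, committed={a=7, b=17, c=15, d=20})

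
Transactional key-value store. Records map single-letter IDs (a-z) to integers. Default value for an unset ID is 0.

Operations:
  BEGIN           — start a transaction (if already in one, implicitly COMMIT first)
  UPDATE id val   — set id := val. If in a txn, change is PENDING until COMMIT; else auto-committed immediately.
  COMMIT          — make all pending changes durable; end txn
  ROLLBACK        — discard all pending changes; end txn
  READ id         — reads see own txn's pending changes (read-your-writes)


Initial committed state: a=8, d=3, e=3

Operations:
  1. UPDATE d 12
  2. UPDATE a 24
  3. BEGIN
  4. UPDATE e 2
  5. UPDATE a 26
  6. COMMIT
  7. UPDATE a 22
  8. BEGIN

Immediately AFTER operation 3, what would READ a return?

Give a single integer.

Answer: 24

Derivation:
Initial committed: {a=8, d=3, e=3}
Op 1: UPDATE d=12 (auto-commit; committed d=12)
Op 2: UPDATE a=24 (auto-commit; committed a=24)
Op 3: BEGIN: in_txn=True, pending={}
After op 3: visible(a) = 24 (pending={}, committed={a=24, d=12, e=3})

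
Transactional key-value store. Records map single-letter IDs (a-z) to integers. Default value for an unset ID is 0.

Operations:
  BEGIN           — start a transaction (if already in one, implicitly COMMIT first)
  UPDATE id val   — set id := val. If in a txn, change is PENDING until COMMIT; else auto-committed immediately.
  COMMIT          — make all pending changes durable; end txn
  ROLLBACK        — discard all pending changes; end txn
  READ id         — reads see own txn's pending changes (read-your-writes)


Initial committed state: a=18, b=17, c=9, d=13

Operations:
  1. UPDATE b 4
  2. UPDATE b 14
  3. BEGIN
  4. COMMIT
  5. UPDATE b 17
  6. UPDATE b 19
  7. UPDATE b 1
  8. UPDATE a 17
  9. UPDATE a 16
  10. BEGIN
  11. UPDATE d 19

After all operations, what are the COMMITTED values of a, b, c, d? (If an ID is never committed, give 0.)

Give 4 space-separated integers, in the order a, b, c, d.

Answer: 16 1 9 13

Derivation:
Initial committed: {a=18, b=17, c=9, d=13}
Op 1: UPDATE b=4 (auto-commit; committed b=4)
Op 2: UPDATE b=14 (auto-commit; committed b=14)
Op 3: BEGIN: in_txn=True, pending={}
Op 4: COMMIT: merged [] into committed; committed now {a=18, b=14, c=9, d=13}
Op 5: UPDATE b=17 (auto-commit; committed b=17)
Op 6: UPDATE b=19 (auto-commit; committed b=19)
Op 7: UPDATE b=1 (auto-commit; committed b=1)
Op 8: UPDATE a=17 (auto-commit; committed a=17)
Op 9: UPDATE a=16 (auto-commit; committed a=16)
Op 10: BEGIN: in_txn=True, pending={}
Op 11: UPDATE d=19 (pending; pending now {d=19})
Final committed: {a=16, b=1, c=9, d=13}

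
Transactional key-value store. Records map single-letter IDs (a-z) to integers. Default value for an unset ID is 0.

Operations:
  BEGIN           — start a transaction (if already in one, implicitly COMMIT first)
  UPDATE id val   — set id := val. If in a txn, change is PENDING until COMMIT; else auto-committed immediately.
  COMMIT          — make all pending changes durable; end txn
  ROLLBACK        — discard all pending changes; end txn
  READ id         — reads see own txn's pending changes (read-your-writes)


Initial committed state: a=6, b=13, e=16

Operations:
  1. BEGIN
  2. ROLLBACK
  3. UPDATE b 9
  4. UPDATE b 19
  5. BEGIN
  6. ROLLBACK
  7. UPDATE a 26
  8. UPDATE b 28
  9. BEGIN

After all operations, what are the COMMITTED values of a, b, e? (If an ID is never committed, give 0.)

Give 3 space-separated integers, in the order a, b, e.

Initial committed: {a=6, b=13, e=16}
Op 1: BEGIN: in_txn=True, pending={}
Op 2: ROLLBACK: discarded pending []; in_txn=False
Op 3: UPDATE b=9 (auto-commit; committed b=9)
Op 4: UPDATE b=19 (auto-commit; committed b=19)
Op 5: BEGIN: in_txn=True, pending={}
Op 6: ROLLBACK: discarded pending []; in_txn=False
Op 7: UPDATE a=26 (auto-commit; committed a=26)
Op 8: UPDATE b=28 (auto-commit; committed b=28)
Op 9: BEGIN: in_txn=True, pending={}
Final committed: {a=26, b=28, e=16}

Answer: 26 28 16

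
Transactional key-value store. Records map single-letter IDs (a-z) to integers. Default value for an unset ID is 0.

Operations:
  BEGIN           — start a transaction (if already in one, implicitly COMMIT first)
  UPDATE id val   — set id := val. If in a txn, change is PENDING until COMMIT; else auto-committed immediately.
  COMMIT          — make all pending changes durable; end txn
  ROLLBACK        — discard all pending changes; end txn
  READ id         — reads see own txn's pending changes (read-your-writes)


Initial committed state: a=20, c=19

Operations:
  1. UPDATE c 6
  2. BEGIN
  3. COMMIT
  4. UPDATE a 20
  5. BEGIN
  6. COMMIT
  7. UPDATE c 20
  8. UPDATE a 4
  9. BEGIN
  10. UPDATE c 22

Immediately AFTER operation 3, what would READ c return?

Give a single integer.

Initial committed: {a=20, c=19}
Op 1: UPDATE c=6 (auto-commit; committed c=6)
Op 2: BEGIN: in_txn=True, pending={}
Op 3: COMMIT: merged [] into committed; committed now {a=20, c=6}
After op 3: visible(c) = 6 (pending={}, committed={a=20, c=6})

Answer: 6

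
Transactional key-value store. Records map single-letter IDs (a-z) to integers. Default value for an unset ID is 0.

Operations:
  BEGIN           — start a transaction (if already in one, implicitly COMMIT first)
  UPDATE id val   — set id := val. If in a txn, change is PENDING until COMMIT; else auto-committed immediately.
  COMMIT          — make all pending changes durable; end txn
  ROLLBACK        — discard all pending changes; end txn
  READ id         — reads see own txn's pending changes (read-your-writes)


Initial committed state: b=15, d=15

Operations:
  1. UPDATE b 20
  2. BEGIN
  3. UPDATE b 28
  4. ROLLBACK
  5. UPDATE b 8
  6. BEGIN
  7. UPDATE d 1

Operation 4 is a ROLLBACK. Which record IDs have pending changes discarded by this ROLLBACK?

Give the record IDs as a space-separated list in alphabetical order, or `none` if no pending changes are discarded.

Initial committed: {b=15, d=15}
Op 1: UPDATE b=20 (auto-commit; committed b=20)
Op 2: BEGIN: in_txn=True, pending={}
Op 3: UPDATE b=28 (pending; pending now {b=28})
Op 4: ROLLBACK: discarded pending ['b']; in_txn=False
Op 5: UPDATE b=8 (auto-commit; committed b=8)
Op 6: BEGIN: in_txn=True, pending={}
Op 7: UPDATE d=1 (pending; pending now {d=1})
ROLLBACK at op 4 discards: ['b']

Answer: b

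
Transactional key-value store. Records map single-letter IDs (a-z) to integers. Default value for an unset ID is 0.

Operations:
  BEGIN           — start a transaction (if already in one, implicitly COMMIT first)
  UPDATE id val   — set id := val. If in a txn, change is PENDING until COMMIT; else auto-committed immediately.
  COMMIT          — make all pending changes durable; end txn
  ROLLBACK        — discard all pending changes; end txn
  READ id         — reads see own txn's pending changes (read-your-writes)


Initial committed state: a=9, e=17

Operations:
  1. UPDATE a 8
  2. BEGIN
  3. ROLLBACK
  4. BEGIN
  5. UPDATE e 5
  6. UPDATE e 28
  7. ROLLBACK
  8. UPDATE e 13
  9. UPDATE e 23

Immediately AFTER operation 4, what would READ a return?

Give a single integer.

Answer: 8

Derivation:
Initial committed: {a=9, e=17}
Op 1: UPDATE a=8 (auto-commit; committed a=8)
Op 2: BEGIN: in_txn=True, pending={}
Op 3: ROLLBACK: discarded pending []; in_txn=False
Op 4: BEGIN: in_txn=True, pending={}
After op 4: visible(a) = 8 (pending={}, committed={a=8, e=17})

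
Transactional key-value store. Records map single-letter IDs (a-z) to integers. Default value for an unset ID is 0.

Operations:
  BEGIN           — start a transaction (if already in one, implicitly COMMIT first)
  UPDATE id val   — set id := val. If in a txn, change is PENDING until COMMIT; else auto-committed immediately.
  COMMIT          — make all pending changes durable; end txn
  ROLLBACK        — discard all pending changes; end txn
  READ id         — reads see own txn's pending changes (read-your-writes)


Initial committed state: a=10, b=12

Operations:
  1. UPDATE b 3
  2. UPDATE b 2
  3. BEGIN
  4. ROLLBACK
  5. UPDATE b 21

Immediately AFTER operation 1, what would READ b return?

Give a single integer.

Initial committed: {a=10, b=12}
Op 1: UPDATE b=3 (auto-commit; committed b=3)
After op 1: visible(b) = 3 (pending={}, committed={a=10, b=3})

Answer: 3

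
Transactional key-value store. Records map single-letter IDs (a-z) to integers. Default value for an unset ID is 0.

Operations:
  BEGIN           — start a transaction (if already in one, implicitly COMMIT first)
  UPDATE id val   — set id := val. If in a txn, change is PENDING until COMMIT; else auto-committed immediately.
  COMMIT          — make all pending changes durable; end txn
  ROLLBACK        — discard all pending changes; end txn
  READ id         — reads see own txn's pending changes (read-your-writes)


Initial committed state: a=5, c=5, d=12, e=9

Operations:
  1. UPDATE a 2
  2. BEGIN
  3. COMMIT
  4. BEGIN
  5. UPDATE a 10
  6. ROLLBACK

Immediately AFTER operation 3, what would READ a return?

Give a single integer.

Initial committed: {a=5, c=5, d=12, e=9}
Op 1: UPDATE a=2 (auto-commit; committed a=2)
Op 2: BEGIN: in_txn=True, pending={}
Op 3: COMMIT: merged [] into committed; committed now {a=2, c=5, d=12, e=9}
After op 3: visible(a) = 2 (pending={}, committed={a=2, c=5, d=12, e=9})

Answer: 2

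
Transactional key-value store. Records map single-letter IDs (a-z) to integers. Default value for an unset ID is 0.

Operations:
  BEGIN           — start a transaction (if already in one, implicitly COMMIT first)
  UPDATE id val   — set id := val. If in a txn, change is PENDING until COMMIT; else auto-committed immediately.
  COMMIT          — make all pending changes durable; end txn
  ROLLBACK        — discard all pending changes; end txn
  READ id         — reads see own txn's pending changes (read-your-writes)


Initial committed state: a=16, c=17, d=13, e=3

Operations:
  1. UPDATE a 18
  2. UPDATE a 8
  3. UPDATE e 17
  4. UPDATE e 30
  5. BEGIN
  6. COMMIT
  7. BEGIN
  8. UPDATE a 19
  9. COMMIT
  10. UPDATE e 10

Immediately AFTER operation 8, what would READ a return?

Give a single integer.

Initial committed: {a=16, c=17, d=13, e=3}
Op 1: UPDATE a=18 (auto-commit; committed a=18)
Op 2: UPDATE a=8 (auto-commit; committed a=8)
Op 3: UPDATE e=17 (auto-commit; committed e=17)
Op 4: UPDATE e=30 (auto-commit; committed e=30)
Op 5: BEGIN: in_txn=True, pending={}
Op 6: COMMIT: merged [] into committed; committed now {a=8, c=17, d=13, e=30}
Op 7: BEGIN: in_txn=True, pending={}
Op 8: UPDATE a=19 (pending; pending now {a=19})
After op 8: visible(a) = 19 (pending={a=19}, committed={a=8, c=17, d=13, e=30})

Answer: 19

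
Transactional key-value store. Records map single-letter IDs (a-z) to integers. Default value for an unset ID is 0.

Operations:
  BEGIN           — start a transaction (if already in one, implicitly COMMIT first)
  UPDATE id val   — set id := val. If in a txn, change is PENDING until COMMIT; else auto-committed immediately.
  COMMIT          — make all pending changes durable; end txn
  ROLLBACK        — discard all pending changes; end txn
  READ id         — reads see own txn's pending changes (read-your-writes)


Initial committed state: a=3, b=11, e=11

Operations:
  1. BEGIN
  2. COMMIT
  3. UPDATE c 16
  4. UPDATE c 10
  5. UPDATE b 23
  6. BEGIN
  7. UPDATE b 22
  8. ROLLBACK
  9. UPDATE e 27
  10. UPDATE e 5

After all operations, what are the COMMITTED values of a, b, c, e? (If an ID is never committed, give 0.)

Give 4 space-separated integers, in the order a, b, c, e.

Initial committed: {a=3, b=11, e=11}
Op 1: BEGIN: in_txn=True, pending={}
Op 2: COMMIT: merged [] into committed; committed now {a=3, b=11, e=11}
Op 3: UPDATE c=16 (auto-commit; committed c=16)
Op 4: UPDATE c=10 (auto-commit; committed c=10)
Op 5: UPDATE b=23 (auto-commit; committed b=23)
Op 6: BEGIN: in_txn=True, pending={}
Op 7: UPDATE b=22 (pending; pending now {b=22})
Op 8: ROLLBACK: discarded pending ['b']; in_txn=False
Op 9: UPDATE e=27 (auto-commit; committed e=27)
Op 10: UPDATE e=5 (auto-commit; committed e=5)
Final committed: {a=3, b=23, c=10, e=5}

Answer: 3 23 10 5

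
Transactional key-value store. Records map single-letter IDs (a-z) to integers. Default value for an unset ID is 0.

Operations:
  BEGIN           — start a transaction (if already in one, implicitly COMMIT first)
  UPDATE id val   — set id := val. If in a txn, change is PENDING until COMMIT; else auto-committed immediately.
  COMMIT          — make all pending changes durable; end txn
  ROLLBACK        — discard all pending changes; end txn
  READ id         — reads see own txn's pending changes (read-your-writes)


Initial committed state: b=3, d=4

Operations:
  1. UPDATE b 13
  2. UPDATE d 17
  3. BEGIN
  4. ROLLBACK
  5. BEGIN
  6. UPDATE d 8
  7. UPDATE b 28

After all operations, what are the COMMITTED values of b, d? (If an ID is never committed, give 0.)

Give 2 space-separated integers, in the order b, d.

Answer: 13 17

Derivation:
Initial committed: {b=3, d=4}
Op 1: UPDATE b=13 (auto-commit; committed b=13)
Op 2: UPDATE d=17 (auto-commit; committed d=17)
Op 3: BEGIN: in_txn=True, pending={}
Op 4: ROLLBACK: discarded pending []; in_txn=False
Op 5: BEGIN: in_txn=True, pending={}
Op 6: UPDATE d=8 (pending; pending now {d=8})
Op 7: UPDATE b=28 (pending; pending now {b=28, d=8})
Final committed: {b=13, d=17}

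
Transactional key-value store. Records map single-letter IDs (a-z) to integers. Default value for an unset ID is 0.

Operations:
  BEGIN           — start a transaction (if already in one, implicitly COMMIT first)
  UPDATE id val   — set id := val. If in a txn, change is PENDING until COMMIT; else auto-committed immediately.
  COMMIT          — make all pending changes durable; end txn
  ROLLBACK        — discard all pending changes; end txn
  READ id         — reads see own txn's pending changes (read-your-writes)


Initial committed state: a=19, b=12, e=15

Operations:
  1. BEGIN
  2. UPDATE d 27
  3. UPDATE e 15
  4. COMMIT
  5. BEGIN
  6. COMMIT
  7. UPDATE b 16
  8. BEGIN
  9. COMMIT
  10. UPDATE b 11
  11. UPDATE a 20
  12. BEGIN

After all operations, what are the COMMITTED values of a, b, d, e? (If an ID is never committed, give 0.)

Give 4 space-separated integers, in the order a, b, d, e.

Answer: 20 11 27 15

Derivation:
Initial committed: {a=19, b=12, e=15}
Op 1: BEGIN: in_txn=True, pending={}
Op 2: UPDATE d=27 (pending; pending now {d=27})
Op 3: UPDATE e=15 (pending; pending now {d=27, e=15})
Op 4: COMMIT: merged ['d', 'e'] into committed; committed now {a=19, b=12, d=27, e=15}
Op 5: BEGIN: in_txn=True, pending={}
Op 6: COMMIT: merged [] into committed; committed now {a=19, b=12, d=27, e=15}
Op 7: UPDATE b=16 (auto-commit; committed b=16)
Op 8: BEGIN: in_txn=True, pending={}
Op 9: COMMIT: merged [] into committed; committed now {a=19, b=16, d=27, e=15}
Op 10: UPDATE b=11 (auto-commit; committed b=11)
Op 11: UPDATE a=20 (auto-commit; committed a=20)
Op 12: BEGIN: in_txn=True, pending={}
Final committed: {a=20, b=11, d=27, e=15}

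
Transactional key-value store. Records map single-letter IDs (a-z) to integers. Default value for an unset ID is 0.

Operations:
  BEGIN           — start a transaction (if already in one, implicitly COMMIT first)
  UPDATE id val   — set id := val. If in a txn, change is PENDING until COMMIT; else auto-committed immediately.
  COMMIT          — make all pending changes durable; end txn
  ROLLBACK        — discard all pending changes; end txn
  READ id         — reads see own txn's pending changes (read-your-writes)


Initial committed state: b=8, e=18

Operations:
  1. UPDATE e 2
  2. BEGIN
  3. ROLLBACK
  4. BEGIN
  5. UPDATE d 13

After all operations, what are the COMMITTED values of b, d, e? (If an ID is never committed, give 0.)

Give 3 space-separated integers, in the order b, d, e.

Initial committed: {b=8, e=18}
Op 1: UPDATE e=2 (auto-commit; committed e=2)
Op 2: BEGIN: in_txn=True, pending={}
Op 3: ROLLBACK: discarded pending []; in_txn=False
Op 4: BEGIN: in_txn=True, pending={}
Op 5: UPDATE d=13 (pending; pending now {d=13})
Final committed: {b=8, e=2}

Answer: 8 0 2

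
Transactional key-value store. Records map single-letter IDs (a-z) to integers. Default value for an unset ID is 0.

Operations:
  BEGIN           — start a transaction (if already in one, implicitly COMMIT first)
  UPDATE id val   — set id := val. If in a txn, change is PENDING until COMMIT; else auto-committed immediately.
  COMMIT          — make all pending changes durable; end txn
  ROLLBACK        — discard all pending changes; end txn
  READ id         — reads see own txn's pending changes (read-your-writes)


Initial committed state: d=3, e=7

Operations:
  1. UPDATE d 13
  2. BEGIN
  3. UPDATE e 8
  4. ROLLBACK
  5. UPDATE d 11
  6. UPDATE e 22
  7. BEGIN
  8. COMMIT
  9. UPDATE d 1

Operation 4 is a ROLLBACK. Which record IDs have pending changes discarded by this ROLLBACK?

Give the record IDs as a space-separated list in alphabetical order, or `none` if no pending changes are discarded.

Initial committed: {d=3, e=7}
Op 1: UPDATE d=13 (auto-commit; committed d=13)
Op 2: BEGIN: in_txn=True, pending={}
Op 3: UPDATE e=8 (pending; pending now {e=8})
Op 4: ROLLBACK: discarded pending ['e']; in_txn=False
Op 5: UPDATE d=11 (auto-commit; committed d=11)
Op 6: UPDATE e=22 (auto-commit; committed e=22)
Op 7: BEGIN: in_txn=True, pending={}
Op 8: COMMIT: merged [] into committed; committed now {d=11, e=22}
Op 9: UPDATE d=1 (auto-commit; committed d=1)
ROLLBACK at op 4 discards: ['e']

Answer: e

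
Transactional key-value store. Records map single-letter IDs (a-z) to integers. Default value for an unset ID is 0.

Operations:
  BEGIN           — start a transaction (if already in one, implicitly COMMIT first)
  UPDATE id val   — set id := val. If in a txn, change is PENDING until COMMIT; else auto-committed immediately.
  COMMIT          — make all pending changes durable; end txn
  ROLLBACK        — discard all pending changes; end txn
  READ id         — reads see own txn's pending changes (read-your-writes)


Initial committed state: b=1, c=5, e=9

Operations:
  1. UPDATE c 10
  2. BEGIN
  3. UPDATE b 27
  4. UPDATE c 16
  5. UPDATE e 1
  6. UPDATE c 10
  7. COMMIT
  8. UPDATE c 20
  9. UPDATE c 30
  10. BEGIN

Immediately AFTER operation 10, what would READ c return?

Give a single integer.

Initial committed: {b=1, c=5, e=9}
Op 1: UPDATE c=10 (auto-commit; committed c=10)
Op 2: BEGIN: in_txn=True, pending={}
Op 3: UPDATE b=27 (pending; pending now {b=27})
Op 4: UPDATE c=16 (pending; pending now {b=27, c=16})
Op 5: UPDATE e=1 (pending; pending now {b=27, c=16, e=1})
Op 6: UPDATE c=10 (pending; pending now {b=27, c=10, e=1})
Op 7: COMMIT: merged ['b', 'c', 'e'] into committed; committed now {b=27, c=10, e=1}
Op 8: UPDATE c=20 (auto-commit; committed c=20)
Op 9: UPDATE c=30 (auto-commit; committed c=30)
Op 10: BEGIN: in_txn=True, pending={}
After op 10: visible(c) = 30 (pending={}, committed={b=27, c=30, e=1})

Answer: 30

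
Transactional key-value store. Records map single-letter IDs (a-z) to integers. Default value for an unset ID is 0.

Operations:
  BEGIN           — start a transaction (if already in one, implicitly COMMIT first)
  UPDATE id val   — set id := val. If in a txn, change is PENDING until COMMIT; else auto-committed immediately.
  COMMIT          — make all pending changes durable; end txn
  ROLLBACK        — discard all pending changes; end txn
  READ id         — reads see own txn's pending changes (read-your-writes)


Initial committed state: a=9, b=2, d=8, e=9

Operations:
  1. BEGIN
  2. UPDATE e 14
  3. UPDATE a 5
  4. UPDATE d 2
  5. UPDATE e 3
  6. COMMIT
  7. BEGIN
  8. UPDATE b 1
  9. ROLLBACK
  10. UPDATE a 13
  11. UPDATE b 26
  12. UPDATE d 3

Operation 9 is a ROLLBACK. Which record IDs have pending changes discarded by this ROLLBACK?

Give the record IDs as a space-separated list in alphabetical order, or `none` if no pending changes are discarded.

Initial committed: {a=9, b=2, d=8, e=9}
Op 1: BEGIN: in_txn=True, pending={}
Op 2: UPDATE e=14 (pending; pending now {e=14})
Op 3: UPDATE a=5 (pending; pending now {a=5, e=14})
Op 4: UPDATE d=2 (pending; pending now {a=5, d=2, e=14})
Op 5: UPDATE e=3 (pending; pending now {a=5, d=2, e=3})
Op 6: COMMIT: merged ['a', 'd', 'e'] into committed; committed now {a=5, b=2, d=2, e=3}
Op 7: BEGIN: in_txn=True, pending={}
Op 8: UPDATE b=1 (pending; pending now {b=1})
Op 9: ROLLBACK: discarded pending ['b']; in_txn=False
Op 10: UPDATE a=13 (auto-commit; committed a=13)
Op 11: UPDATE b=26 (auto-commit; committed b=26)
Op 12: UPDATE d=3 (auto-commit; committed d=3)
ROLLBACK at op 9 discards: ['b']

Answer: b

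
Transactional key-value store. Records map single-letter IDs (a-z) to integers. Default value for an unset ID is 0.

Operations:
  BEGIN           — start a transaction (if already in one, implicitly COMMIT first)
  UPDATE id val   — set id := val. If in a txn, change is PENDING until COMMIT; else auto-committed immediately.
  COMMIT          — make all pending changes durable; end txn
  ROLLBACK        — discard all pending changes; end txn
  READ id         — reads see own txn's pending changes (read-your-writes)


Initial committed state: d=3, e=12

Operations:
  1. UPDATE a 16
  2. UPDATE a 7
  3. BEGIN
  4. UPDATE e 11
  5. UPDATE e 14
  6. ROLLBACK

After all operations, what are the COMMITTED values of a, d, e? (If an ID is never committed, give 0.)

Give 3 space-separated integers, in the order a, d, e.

Initial committed: {d=3, e=12}
Op 1: UPDATE a=16 (auto-commit; committed a=16)
Op 2: UPDATE a=7 (auto-commit; committed a=7)
Op 3: BEGIN: in_txn=True, pending={}
Op 4: UPDATE e=11 (pending; pending now {e=11})
Op 5: UPDATE e=14 (pending; pending now {e=14})
Op 6: ROLLBACK: discarded pending ['e']; in_txn=False
Final committed: {a=7, d=3, e=12}

Answer: 7 3 12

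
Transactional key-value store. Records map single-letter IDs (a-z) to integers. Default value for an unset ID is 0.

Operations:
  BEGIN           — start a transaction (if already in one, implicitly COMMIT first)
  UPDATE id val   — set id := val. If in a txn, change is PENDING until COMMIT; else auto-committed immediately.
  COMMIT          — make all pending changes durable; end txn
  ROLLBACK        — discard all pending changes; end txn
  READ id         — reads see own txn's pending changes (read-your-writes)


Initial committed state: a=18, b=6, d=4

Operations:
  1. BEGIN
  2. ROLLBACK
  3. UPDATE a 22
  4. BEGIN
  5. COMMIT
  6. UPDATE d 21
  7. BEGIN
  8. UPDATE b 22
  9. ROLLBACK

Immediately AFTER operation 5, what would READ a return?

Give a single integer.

Initial committed: {a=18, b=6, d=4}
Op 1: BEGIN: in_txn=True, pending={}
Op 2: ROLLBACK: discarded pending []; in_txn=False
Op 3: UPDATE a=22 (auto-commit; committed a=22)
Op 4: BEGIN: in_txn=True, pending={}
Op 5: COMMIT: merged [] into committed; committed now {a=22, b=6, d=4}
After op 5: visible(a) = 22 (pending={}, committed={a=22, b=6, d=4})

Answer: 22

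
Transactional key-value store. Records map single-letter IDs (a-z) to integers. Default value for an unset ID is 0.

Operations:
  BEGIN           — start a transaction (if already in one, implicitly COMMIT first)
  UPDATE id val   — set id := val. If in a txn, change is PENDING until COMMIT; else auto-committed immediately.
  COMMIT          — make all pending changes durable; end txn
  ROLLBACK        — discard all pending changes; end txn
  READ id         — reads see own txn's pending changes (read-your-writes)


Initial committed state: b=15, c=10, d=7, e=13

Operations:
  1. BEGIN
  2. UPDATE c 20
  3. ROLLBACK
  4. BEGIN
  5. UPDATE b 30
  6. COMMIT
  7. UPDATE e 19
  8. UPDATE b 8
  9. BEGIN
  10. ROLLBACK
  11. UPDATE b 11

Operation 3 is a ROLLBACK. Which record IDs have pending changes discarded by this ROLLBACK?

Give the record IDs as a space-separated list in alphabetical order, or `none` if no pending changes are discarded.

Answer: c

Derivation:
Initial committed: {b=15, c=10, d=7, e=13}
Op 1: BEGIN: in_txn=True, pending={}
Op 2: UPDATE c=20 (pending; pending now {c=20})
Op 3: ROLLBACK: discarded pending ['c']; in_txn=False
Op 4: BEGIN: in_txn=True, pending={}
Op 5: UPDATE b=30 (pending; pending now {b=30})
Op 6: COMMIT: merged ['b'] into committed; committed now {b=30, c=10, d=7, e=13}
Op 7: UPDATE e=19 (auto-commit; committed e=19)
Op 8: UPDATE b=8 (auto-commit; committed b=8)
Op 9: BEGIN: in_txn=True, pending={}
Op 10: ROLLBACK: discarded pending []; in_txn=False
Op 11: UPDATE b=11 (auto-commit; committed b=11)
ROLLBACK at op 3 discards: ['c']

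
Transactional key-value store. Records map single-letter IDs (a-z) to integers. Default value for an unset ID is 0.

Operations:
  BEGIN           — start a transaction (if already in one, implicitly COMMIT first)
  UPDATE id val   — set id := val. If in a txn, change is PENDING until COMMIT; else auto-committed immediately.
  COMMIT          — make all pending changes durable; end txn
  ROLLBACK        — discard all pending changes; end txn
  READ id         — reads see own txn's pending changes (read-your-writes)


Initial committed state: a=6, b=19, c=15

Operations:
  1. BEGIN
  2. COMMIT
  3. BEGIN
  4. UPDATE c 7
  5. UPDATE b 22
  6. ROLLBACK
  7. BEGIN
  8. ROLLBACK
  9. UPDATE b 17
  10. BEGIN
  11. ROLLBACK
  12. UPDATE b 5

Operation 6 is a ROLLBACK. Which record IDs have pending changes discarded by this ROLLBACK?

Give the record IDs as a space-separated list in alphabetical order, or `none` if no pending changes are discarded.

Answer: b c

Derivation:
Initial committed: {a=6, b=19, c=15}
Op 1: BEGIN: in_txn=True, pending={}
Op 2: COMMIT: merged [] into committed; committed now {a=6, b=19, c=15}
Op 3: BEGIN: in_txn=True, pending={}
Op 4: UPDATE c=7 (pending; pending now {c=7})
Op 5: UPDATE b=22 (pending; pending now {b=22, c=7})
Op 6: ROLLBACK: discarded pending ['b', 'c']; in_txn=False
Op 7: BEGIN: in_txn=True, pending={}
Op 8: ROLLBACK: discarded pending []; in_txn=False
Op 9: UPDATE b=17 (auto-commit; committed b=17)
Op 10: BEGIN: in_txn=True, pending={}
Op 11: ROLLBACK: discarded pending []; in_txn=False
Op 12: UPDATE b=5 (auto-commit; committed b=5)
ROLLBACK at op 6 discards: ['b', 'c']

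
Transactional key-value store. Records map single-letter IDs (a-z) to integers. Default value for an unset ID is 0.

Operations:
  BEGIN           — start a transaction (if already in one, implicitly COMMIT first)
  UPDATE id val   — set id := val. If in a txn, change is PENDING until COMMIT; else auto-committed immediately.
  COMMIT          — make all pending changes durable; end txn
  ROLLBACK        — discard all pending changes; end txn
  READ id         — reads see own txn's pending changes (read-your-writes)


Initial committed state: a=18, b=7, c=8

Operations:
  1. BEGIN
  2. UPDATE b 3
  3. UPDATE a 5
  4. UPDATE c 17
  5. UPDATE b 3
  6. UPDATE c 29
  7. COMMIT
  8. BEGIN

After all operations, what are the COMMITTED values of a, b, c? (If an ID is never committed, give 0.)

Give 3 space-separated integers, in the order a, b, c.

Initial committed: {a=18, b=7, c=8}
Op 1: BEGIN: in_txn=True, pending={}
Op 2: UPDATE b=3 (pending; pending now {b=3})
Op 3: UPDATE a=5 (pending; pending now {a=5, b=3})
Op 4: UPDATE c=17 (pending; pending now {a=5, b=3, c=17})
Op 5: UPDATE b=3 (pending; pending now {a=5, b=3, c=17})
Op 6: UPDATE c=29 (pending; pending now {a=5, b=3, c=29})
Op 7: COMMIT: merged ['a', 'b', 'c'] into committed; committed now {a=5, b=3, c=29}
Op 8: BEGIN: in_txn=True, pending={}
Final committed: {a=5, b=3, c=29}

Answer: 5 3 29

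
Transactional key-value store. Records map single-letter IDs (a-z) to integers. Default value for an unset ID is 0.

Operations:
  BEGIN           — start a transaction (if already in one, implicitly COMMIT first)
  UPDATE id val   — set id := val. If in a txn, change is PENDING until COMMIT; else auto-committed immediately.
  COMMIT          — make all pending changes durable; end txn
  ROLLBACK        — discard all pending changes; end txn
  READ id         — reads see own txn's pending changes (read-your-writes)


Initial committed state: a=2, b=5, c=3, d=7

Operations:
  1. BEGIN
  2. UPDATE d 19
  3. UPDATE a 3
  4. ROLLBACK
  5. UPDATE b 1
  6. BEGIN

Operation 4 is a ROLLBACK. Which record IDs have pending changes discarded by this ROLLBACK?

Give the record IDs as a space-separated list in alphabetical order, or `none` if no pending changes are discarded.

Initial committed: {a=2, b=5, c=3, d=7}
Op 1: BEGIN: in_txn=True, pending={}
Op 2: UPDATE d=19 (pending; pending now {d=19})
Op 3: UPDATE a=3 (pending; pending now {a=3, d=19})
Op 4: ROLLBACK: discarded pending ['a', 'd']; in_txn=False
Op 5: UPDATE b=1 (auto-commit; committed b=1)
Op 6: BEGIN: in_txn=True, pending={}
ROLLBACK at op 4 discards: ['a', 'd']

Answer: a d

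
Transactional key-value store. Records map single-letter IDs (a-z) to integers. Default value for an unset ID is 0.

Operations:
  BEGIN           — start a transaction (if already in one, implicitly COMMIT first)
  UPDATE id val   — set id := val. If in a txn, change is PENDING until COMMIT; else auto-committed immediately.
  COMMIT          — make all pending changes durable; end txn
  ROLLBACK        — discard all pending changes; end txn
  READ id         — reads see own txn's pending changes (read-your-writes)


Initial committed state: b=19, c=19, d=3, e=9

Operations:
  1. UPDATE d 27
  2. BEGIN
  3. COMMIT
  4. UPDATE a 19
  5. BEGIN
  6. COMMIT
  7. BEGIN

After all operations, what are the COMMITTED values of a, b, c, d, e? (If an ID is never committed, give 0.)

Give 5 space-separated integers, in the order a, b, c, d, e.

Initial committed: {b=19, c=19, d=3, e=9}
Op 1: UPDATE d=27 (auto-commit; committed d=27)
Op 2: BEGIN: in_txn=True, pending={}
Op 3: COMMIT: merged [] into committed; committed now {b=19, c=19, d=27, e=9}
Op 4: UPDATE a=19 (auto-commit; committed a=19)
Op 5: BEGIN: in_txn=True, pending={}
Op 6: COMMIT: merged [] into committed; committed now {a=19, b=19, c=19, d=27, e=9}
Op 7: BEGIN: in_txn=True, pending={}
Final committed: {a=19, b=19, c=19, d=27, e=9}

Answer: 19 19 19 27 9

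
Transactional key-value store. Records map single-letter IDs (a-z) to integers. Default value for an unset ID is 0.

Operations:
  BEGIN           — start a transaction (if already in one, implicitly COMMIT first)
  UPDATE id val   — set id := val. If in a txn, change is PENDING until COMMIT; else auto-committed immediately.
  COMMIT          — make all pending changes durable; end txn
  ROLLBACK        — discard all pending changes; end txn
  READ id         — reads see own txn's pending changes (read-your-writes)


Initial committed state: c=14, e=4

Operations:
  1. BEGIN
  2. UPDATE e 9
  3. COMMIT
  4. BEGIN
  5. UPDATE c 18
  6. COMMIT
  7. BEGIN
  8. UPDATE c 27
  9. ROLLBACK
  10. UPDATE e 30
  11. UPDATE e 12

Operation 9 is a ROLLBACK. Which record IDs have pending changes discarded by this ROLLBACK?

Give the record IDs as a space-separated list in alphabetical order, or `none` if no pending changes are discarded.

Answer: c

Derivation:
Initial committed: {c=14, e=4}
Op 1: BEGIN: in_txn=True, pending={}
Op 2: UPDATE e=9 (pending; pending now {e=9})
Op 3: COMMIT: merged ['e'] into committed; committed now {c=14, e=9}
Op 4: BEGIN: in_txn=True, pending={}
Op 5: UPDATE c=18 (pending; pending now {c=18})
Op 6: COMMIT: merged ['c'] into committed; committed now {c=18, e=9}
Op 7: BEGIN: in_txn=True, pending={}
Op 8: UPDATE c=27 (pending; pending now {c=27})
Op 9: ROLLBACK: discarded pending ['c']; in_txn=False
Op 10: UPDATE e=30 (auto-commit; committed e=30)
Op 11: UPDATE e=12 (auto-commit; committed e=12)
ROLLBACK at op 9 discards: ['c']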